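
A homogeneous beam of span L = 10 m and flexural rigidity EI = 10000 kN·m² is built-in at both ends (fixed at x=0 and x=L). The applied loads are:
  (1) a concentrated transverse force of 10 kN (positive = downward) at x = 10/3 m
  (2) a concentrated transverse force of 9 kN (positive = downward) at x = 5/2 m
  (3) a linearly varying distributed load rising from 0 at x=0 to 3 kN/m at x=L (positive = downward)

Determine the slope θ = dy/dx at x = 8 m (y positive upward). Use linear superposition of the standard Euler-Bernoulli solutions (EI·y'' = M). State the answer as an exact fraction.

Load 1 — point force P=10 kN at a=10/3 m (b=L-a=20/3):
  θ_1 = Pa²(L-x)(2bL-(3b+a)(L-x))/(2L³EI)  [x>a] = 10·(10/3)²·(10-8)·(2·(20/3)·10-(3·(20/3)+(10/3))·(10-8))/(2·10³·10000) = 13/13500 rad
Load 2 — point force P=9 kN at a=5/2 m (b=L-a=15/2):
  θ_2 = Pa²(L-x)(2bL-(3b+a)(L-x))/(2L³EI)  [x>a] = 9·(5/2)²·(10-8)·(2·(15/2)·10-(3·(15/2)+(5/2))·(10-8))/(2·10³·10000) = 9/16000 rad
Load 3 — triangular load w₀=3 kN/m (0→w₀ over full span):
  θ_3 = -w₀(2x(L-x)(L-2x)(x+2L)+x²(L-x)²)/(120LEI) = -3·(2·8·(10-8)·(10-2·8)·(8+2·10)+8²·(10-8)²)/(120·10·10000) = 4/3125 rad
Superposition: θ = Σ θ_i = 30299/10800000 rad ≈ 0.002805 rad

θ(8) = 30299/10800000 rad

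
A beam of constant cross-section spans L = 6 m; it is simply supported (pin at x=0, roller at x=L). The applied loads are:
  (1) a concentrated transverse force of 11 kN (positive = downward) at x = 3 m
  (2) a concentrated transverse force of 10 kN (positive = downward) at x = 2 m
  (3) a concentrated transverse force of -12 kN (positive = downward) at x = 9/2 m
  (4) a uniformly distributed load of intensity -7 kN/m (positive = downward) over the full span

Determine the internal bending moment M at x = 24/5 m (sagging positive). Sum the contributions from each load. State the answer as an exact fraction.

M(24/5) = -509/25 kN·m

Load 1 — point force P=11 kN at a=3 m (b=L-a=3):
  M_1 = Pa(L-x)/L  [x>a] = 11·3·(6-(24/5))/6 = 33/5 kN·m
Load 2 — point force P=10 kN at a=2 m (b=L-a=4):
  M_2 = Pa(L-x)/L  [x>a] = 10·2·(6-(24/5))/6 = 4 kN·m
Load 3 — point force P=-12 kN at a=9/2 m (b=L-a=3/2):
  M_3 = Pa(L-x)/L  [x>a] = (-12)·(9/2)·(6-(24/5))/6 = -54/5 kN·m
Load 4 — uniform load w=-7 kN/m over full span:
  M_4 = wx(L-x)/2 = (-7)·(24/5)·(6-(24/5))/2 = -504/25 kN·m
Superposition: M = Σ M_i = -509/25 kN·m ≈ -20.360000 kN·m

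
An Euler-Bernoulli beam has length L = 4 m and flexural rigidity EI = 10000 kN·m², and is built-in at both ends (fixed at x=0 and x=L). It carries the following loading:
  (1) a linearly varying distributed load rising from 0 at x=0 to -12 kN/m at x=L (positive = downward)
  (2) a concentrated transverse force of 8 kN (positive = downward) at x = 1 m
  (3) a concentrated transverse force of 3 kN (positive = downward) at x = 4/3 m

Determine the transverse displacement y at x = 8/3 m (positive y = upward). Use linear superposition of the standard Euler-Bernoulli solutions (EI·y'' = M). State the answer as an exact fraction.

Load 1 — triangular load w₀=-12 kN/m (0→w₀ over full span):
  y_1 = -w₀x²(L-x)²(x+2L)/(120LEI) = -(-12)·(8/3)²·(4-(8/3))²·((8/3)+2·4)/(120·4·10000) = 256/759375 m
Load 2 — point force P=8 kN at a=1 m (b=L-a=3):
  y_2 = -Pa²(L-x)²(3bL-(3b+a)(L-x))/(6L³EI)  [x>a] = -8·1²·(4-(8/3))²·(3·3·4-(3·3+1)·(4-(8/3)))/(6·4³·10000) = -17/202500 m
Load 3 — point force P=3 kN at a=4/3 m (b=L-a=8/3):
  y_3 = -Pa²(L-x)²(3bL-(3b+a)(L-x))/(6L³EI)  [x>a] = -3·(4/3)²·(4-(8/3))²·(3·(8/3)·4-(3·(8/3)+(4/3))·(4-(8/3)))/(6·4³·10000) = -22/455625 m
Superposition: y = Σ y_i = 1867/9112500 m ≈ 0.000205 m

y(8/3) = 1867/9112500 m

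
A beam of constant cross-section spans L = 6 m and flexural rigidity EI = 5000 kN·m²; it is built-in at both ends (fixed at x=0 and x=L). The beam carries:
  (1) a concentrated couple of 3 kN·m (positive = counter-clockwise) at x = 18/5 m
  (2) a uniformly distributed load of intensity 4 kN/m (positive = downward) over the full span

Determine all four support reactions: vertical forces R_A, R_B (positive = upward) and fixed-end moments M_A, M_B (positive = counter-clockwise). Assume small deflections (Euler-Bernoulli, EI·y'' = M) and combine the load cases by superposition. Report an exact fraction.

Load 1 — applied couple M₀=3 kN·m at a=18/5 m (b=L-a=12/5):
  R_A = 6M₀ab/L³ = 6·3·(18/5)·(12/5)/6³ = 18/25 kN
  M_A = M₀b(2a-b)/L² = 3·(12/5)·(2·(18/5)-(12/5))/6² = 24/25 kN·m
  R_B = -6M₀ab/L³ = -6·3·(18/5)·(12/5)/6³ = -18/25 kN
  M_B = M₀a(2b-a)/L² = 3·(18/5)·(2·(12/5)-(18/5))/6² = 9/25 kN·m
Load 2 — uniform load w=4 kN/m over full span:
  R_A = wL/2 = 4·6/2 = 12 kN
  M_A = wL²/12 = 4·6²/12 = 12 kN·m
  R_B = wL/2 = 4·6/2 = 12 kN
  M_B = -wL²/12 = -4·6²/12 = -12 kN·m
Superposition: R_A = 318/25 kN, M_A = 324/25 kN·m, R_B = 282/25 kN, M_B = -291/25 kN·m

R_A = 318/25 kN, M_A = 324/25 kN·m, R_B = 282/25 kN, M_B = -291/25 kN·m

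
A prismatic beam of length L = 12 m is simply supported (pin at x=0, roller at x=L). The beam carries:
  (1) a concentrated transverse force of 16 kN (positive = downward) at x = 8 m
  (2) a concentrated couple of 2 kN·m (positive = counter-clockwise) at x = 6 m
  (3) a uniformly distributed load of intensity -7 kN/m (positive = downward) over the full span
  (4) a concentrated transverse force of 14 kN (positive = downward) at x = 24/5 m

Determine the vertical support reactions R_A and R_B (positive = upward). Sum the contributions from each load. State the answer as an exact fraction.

Load 1 — point force P=16 kN at a=8 m (b=L-a=4):
  R_A = Pb/L = 16·4/12 = 16/3 kN
  R_B = Pa/L = 16·8/12 = 32/3 kN
Load 2 — applied couple M₀=2 kN·m at a=6 m (b=L-a=6):
  R_A = M₀/L = 2/12 = 1/6 kN
  R_B = -M₀/L = -2/12 = -1/6 kN
Load 3 — uniform load w=-7 kN/m over full span:
  R_A = wL/2 = (-7)·12/2 = -42 kN
  R_B = wL/2 = (-7)·12/2 = -42 kN
Load 4 — point force P=14 kN at a=24/5 m (b=L-a=36/5):
  R_A = Pb/L = 14·(36/5)/12 = 42/5 kN
  R_B = Pa/L = 14·(24/5)/12 = 28/5 kN
Superposition: R_A = -281/10 kN, R_B = -259/10 kN

R_A = -281/10 kN, R_B = -259/10 kN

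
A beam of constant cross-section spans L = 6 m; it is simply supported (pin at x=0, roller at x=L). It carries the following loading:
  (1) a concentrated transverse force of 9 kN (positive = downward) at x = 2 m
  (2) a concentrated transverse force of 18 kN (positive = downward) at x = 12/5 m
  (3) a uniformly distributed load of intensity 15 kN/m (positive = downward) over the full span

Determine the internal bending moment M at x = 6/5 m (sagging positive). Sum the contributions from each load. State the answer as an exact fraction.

Load 1 — point force P=9 kN at a=2 m (b=L-a=4):
  M_1 = Pbx/L  [x≤a] = 9·4·(6/5)/6 = 36/5 kN·m
Load 2 — point force P=18 kN at a=12/5 m (b=L-a=18/5):
  M_2 = Pbx/L  [x≤a] = 18·(18/5)·(6/5)/6 = 324/25 kN·m
Load 3 — uniform load w=15 kN/m over full span:
  M_3 = wx(L-x)/2 = 15·(6/5)·(6-(6/5))/2 = 216/5 kN·m
Superposition: M = Σ M_i = 1584/25 kN·m ≈ 63.360000 kN·m

M(6/5) = 1584/25 kN·m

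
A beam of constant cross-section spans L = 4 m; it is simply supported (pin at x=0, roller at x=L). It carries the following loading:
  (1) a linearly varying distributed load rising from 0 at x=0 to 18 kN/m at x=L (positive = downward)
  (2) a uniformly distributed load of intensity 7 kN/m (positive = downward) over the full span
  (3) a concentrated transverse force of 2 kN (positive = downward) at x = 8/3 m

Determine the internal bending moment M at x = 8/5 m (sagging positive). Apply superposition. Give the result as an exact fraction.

Load 1 — triangular load w₀=18 kN/m (0→w₀ over full span):
  M_1 = w₀Lx/6 - w₀x³/(6L) = 18·4·(8/5)/6 - 18·(8/5)³/(6·4) = 2016/125 kN·m
Load 2 — uniform load w=7 kN/m over full span:
  M_2 = wx(L-x)/2 = 7·(8/5)·(4-(8/5))/2 = 336/25 kN·m
Load 3 — point force P=2 kN at a=8/3 m (b=L-a=4/3):
  M_3 = Pbx/L  [x≤a] = 2·(4/3)·(8/5)/4 = 16/15 kN·m
Superposition: M = Σ M_i = 11488/375 kN·m ≈ 30.634667 kN·m

M(8/5) = 11488/375 kN·m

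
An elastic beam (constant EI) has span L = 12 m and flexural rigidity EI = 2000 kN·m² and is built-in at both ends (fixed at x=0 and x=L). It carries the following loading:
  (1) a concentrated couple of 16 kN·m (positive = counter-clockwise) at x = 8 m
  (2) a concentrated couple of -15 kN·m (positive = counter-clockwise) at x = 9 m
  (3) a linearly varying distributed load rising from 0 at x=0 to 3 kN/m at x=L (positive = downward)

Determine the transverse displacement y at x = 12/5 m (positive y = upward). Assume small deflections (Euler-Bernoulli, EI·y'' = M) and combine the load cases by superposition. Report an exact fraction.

Load 1 — applied couple M₀=16 kN·m at a=8 m (b=L-a=4):
  y_1 = (R_Ax³/6 - M_Ax²/2)/EI  [x≤a] with R_A=16/9, M_A=16/3 = ((16/9)·(12/5)³/6 - (16/3)·(12/5)²/2)/2000 = -88/15625 m
Load 2 — applied couple M₀=-15 kN·m at a=9 m (b=L-a=3):
  y_2 = (R_Ax³/6 - M_Ax²/2)/EI  [x≤a] with R_A=-45/32, M_A=-75/16 = ((-45/32)·(12/5)³/6 - (-75/16)·(12/5)²/2)/2000 = 513/100000 m
Load 3 — triangular load w₀=3 kN/m (0→w₀ over full span):
  y_3 = -w₀x²(L-x)²(x+2L)/(120LEI) = -3·(12/5)²·(12-(12/5))²·((12/5)+2·12)/(120·12·2000) = -28512/1953125 m
Superposition: y = Σ y_i = -943759/62500000 m ≈ -0.015100 m

y(12/5) = -943759/62500000 m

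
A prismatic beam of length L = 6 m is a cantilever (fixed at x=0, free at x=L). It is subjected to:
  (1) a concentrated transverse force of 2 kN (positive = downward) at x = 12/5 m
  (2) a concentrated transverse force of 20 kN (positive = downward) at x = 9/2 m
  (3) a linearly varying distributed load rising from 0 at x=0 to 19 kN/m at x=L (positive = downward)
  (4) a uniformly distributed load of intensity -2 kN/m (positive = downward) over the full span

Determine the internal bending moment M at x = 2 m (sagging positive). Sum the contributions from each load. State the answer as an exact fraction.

M(2) = -6886/45 kN·m

Load 1 — point force P=2 kN at a=12/5 m (b=L-a=18/5):
  M_1 = -P(a-x)  [x≤a] = -2·((12/5)-2) = -4/5 kN·m
Load 2 — point force P=20 kN at a=9/2 m (b=L-a=3/2):
  M_2 = -P(a-x)  [x≤a] = -20·((9/2)-2) = -50 kN·m
Load 3 — triangular load w₀=19 kN/m (0→w₀ over full span):
  M_3 = w₀Lx/2 - w₀L²/3 - w₀x³/(6L) = 19·6·2/2 - 19·6²/3 - 19·2³/(6·6) = -1064/9 kN·m
Load 4 — uniform load w=-2 kN/m over full span:
  M_4 = -w(L-x)²/2 = -(-2)·(6-2)²/2 = 16 kN·m
Superposition: M = Σ M_i = -6886/45 kN·m ≈ -153.022222 kN·m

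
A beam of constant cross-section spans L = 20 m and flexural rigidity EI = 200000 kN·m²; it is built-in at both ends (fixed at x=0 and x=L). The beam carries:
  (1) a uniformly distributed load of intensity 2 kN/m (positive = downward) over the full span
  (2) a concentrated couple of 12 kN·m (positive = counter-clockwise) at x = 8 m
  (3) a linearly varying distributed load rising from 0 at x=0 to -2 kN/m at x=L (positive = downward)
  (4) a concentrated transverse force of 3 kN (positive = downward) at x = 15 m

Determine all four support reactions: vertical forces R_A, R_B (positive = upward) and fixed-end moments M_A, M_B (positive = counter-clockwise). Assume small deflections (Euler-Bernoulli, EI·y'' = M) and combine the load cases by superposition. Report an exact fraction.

R_A = 61331/4000 kN, M_A = 17701/400 kN·m, R_B = 30669/4000 kN, M_B = -37517/1200 kN·m

Load 1 — uniform load w=2 kN/m over full span:
  R_A = wL/2 = 2·20/2 = 20 kN
  M_A = wL²/12 = 2·20²/12 = 200/3 kN·m
  R_B = wL/2 = 2·20/2 = 20 kN
  M_B = -wL²/12 = -2·20²/12 = -200/3 kN·m
Load 2 — applied couple M₀=12 kN·m at a=8 m (b=L-a=12):
  R_A = 6M₀ab/L³ = 6·12·8·12/20³ = 108/125 kN
  M_A = M₀b(2a-b)/L² = 12·12·(2·8-12)/20² = 36/25 kN·m
  R_B = -6M₀ab/L³ = -6·12·8·12/20³ = -108/125 kN
  M_B = M₀a(2b-a)/L² = 12·8·(2·12-8)/20² = 96/25 kN·m
Load 3 — triangular load w₀=-2 kN/m (0→w₀ over full span):
  R_A = 3w₀L/20 = 3·(-2)·20/20 = -6 kN
  M_A = w₀L²/30 = (-2)·20²/30 = -80/3 kN·m
  R_B = 7w₀L/20 = 7·(-2)·20/20 = -14 kN
  M_B = -w₀L²/20 = -(-2)·20²/20 = 40 kN·m
Load 4 — point force P=3 kN at a=15 m (b=L-a=5):
  R_A = Pb²(3a+b)/L³ = 3·5²·(3·15+5)/20³ = 15/32 kN
  M_A = Pab²/L² = 3·15·5²/20² = 45/16 kN·m
  R_B = Pa²(a+3b)/L³ = 3·15²·(15+3·5)/20³ = 81/32 kN
  M_B = -Pa²b/L² = -3·15²·5/20² = -135/16 kN·m
Superposition: R_A = 61331/4000 kN, M_A = 17701/400 kN·m, R_B = 30669/4000 kN, M_B = -37517/1200 kN·m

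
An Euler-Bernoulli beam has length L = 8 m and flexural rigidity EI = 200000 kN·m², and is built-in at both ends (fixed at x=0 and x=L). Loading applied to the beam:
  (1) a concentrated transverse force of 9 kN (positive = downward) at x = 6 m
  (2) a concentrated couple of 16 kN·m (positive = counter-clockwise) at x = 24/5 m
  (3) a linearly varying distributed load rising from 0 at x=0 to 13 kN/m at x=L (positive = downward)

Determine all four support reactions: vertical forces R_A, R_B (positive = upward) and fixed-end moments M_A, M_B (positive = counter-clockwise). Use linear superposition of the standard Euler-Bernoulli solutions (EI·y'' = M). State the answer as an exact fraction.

Load 1 — point force P=9 kN at a=6 m (b=L-a=2):
  R_A = Pb²(3a+b)/L³ = 9·2²·(3·6+2)/8³ = 45/32 kN
  M_A = Pab²/L² = 9·6·2²/8² = 27/8 kN·m
  R_B = Pa²(a+3b)/L³ = 9·6²·(6+3·2)/8³ = 243/32 kN
  M_B = -Pa²b/L² = -9·6²·2/8² = -81/8 kN·m
Load 2 — applied couple M₀=16 kN·m at a=24/5 m (b=L-a=16/5):
  R_A = 6M₀ab/L³ = 6·16·(24/5)·(16/5)/8³ = 72/25 kN
  M_A = M₀b(2a-b)/L² = 16·(16/5)·(2·(24/5)-(16/5))/8² = 128/25 kN·m
  R_B = -6M₀ab/L³ = -6·16·(24/5)·(16/5)/8³ = -72/25 kN
  M_B = M₀a(2b-a)/L² = 16·(24/5)·(2·(16/5)-(24/5))/8² = 48/25 kN·m
Load 3 — triangular load w₀=13 kN/m (0→w₀ over full span):
  R_A = 3w₀L/20 = 3·13·8/20 = 78/5 kN
  M_A = w₀L²/30 = 13·8²/30 = 416/15 kN·m
  R_B = 7w₀L/20 = 7·13·8/20 = 182/5 kN
  M_B = -w₀L²/20 = -13·8²/20 = -208/5 kN·m
Superposition: R_A = 15909/800 kN, M_A = 21737/600 kN·m, R_B = 32891/800 kN, M_B = -9961/200 kN·m

R_A = 15909/800 kN, M_A = 21737/600 kN·m, R_B = 32891/800 kN, M_B = -9961/200 kN·m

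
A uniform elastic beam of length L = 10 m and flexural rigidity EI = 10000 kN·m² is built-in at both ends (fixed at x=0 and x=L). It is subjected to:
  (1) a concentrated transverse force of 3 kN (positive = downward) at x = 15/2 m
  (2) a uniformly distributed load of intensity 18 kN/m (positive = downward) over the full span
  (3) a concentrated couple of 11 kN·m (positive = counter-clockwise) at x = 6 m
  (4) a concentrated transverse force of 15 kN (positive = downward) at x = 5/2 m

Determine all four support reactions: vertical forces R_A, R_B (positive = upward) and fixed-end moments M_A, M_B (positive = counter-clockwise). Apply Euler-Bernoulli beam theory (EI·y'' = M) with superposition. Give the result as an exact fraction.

R_A = 104709/1000 kN, M_A = 8801/50 kN·m, R_B = 93291/1000 kN, M_B = -15993/100 kN·m

Load 1 — point force P=3 kN at a=15/2 m (b=L-a=5/2):
  R_A = Pb²(3a+b)/L³ = 3·(5/2)²·(3·(15/2)+(5/2))/10³ = 15/32 kN
  M_A = Pab²/L² = 3·(15/2)·(5/2)²/10² = 45/32 kN·m
  R_B = Pa²(a+3b)/L³ = 3·(15/2)²·((15/2)+3·(5/2))/10³ = 81/32 kN
  M_B = -Pa²b/L² = -3·(15/2)²·(5/2)/10² = -135/32 kN·m
Load 2 — uniform load w=18 kN/m over full span:
  R_A = wL/2 = 18·10/2 = 90 kN
  M_A = wL²/12 = 18·10²/12 = 150 kN·m
  R_B = wL/2 = 18·10/2 = 90 kN
  M_B = -wL²/12 = -18·10²/12 = -150 kN·m
Load 3 — applied couple M₀=11 kN·m at a=6 m (b=L-a=4):
  R_A = 6M₀ab/L³ = 6·11·6·4/10³ = 198/125 kN
  M_A = M₀b(2a-b)/L² = 11·4·(2·6-4)/10² = 88/25 kN·m
  R_B = -6M₀ab/L³ = -6·11·6·4/10³ = -198/125 kN
  M_B = M₀a(2b-a)/L² = 11·6·(2·4-6)/10² = 33/25 kN·m
Load 4 — point force P=15 kN at a=5/2 m (b=L-a=15/2):
  R_A = Pb²(3a+b)/L³ = 15·(15/2)²·(3·(5/2)+(15/2))/10³ = 405/32 kN
  M_A = Pab²/L² = 15·(5/2)·(15/2)²/10² = 675/32 kN·m
  R_B = Pa²(a+3b)/L³ = 15·(5/2)²·((5/2)+3·(15/2))/10³ = 75/32 kN
  M_B = -Pa²b/L² = -15·(5/2)²·(15/2)/10² = -225/32 kN·m
Superposition: R_A = 104709/1000 kN, M_A = 8801/50 kN·m, R_B = 93291/1000 kN, M_B = -15993/100 kN·m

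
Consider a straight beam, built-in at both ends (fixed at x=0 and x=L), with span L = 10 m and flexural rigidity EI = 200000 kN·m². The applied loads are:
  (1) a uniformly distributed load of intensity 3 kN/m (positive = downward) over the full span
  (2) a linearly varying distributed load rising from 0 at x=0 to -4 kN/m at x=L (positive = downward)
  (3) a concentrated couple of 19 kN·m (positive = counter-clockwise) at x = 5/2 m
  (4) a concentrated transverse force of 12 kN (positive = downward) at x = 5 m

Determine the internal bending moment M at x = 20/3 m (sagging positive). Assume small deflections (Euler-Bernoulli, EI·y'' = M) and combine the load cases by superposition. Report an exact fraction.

M(20/3) = 6781/1296 kN·m

Load 1 — uniform load w=3 kN/m over full span:
  M_1 = wLx/2 - wL²/12 - wx²/2 = 3·10·(20/3)/2 - 3·10²/12 - 3·(20/3)²/2 = 25/3 kN·m
Load 2 — triangular load w₀=-4 kN/m (0→w₀ over full span):
  M_2 = 3w₀Lx/20 - w₀L²/30 - w₀x³/(6L) = 3·(-4)·10·(20/3)/20 - (-4)·10²/30 - (-4)·(20/3)³/(6·10) = -560/81 kN·m
Load 3 — applied couple M₀=19 kN·m at a=5/2 m (b=L-a=15/2):
  M_3 = R_Ax - M_A - M₀  [x>a] with R_A=171/80, M_A=-57/16 = (171/80)·(20/3) - (-57/16) - 19 = -19/16 kN·m
Load 4 — point force P=12 kN at a=5 m (b=L-a=5):
  M_4 = Pa²(a+3b)(L-x)/L³ - Pa²b/L²  [x>a] = 12·5²·(5+3·5)·(10-(20/3))/10³ - 12·5²·5/10² = 5 kN·m
Superposition: M = Σ M_i = 6781/1296 kN·m ≈ 5.232253 kN·m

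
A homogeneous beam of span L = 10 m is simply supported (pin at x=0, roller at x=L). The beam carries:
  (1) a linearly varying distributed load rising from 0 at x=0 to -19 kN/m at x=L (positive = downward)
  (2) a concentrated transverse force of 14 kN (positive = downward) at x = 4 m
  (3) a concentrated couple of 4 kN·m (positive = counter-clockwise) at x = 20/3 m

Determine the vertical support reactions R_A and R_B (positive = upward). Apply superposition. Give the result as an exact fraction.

R_A = -343/15 kN, R_B = -872/15 kN

Load 1 — triangular load w₀=-19 kN/m (0→w₀ over full span):
  R_A = w₀L/6 = (-19)·10/6 = -95/3 kN
  R_B = w₀L/3 = (-19)·10/3 = -190/3 kN
Load 2 — point force P=14 kN at a=4 m (b=L-a=6):
  R_A = Pb/L = 14·6/10 = 42/5 kN
  R_B = Pa/L = 14·4/10 = 28/5 kN
Load 3 — applied couple M₀=4 kN·m at a=20/3 m (b=L-a=10/3):
  R_A = M₀/L = 4/10 = 2/5 kN
  R_B = -M₀/L = -4/10 = -2/5 kN
Superposition: R_A = -343/15 kN, R_B = -872/15 kN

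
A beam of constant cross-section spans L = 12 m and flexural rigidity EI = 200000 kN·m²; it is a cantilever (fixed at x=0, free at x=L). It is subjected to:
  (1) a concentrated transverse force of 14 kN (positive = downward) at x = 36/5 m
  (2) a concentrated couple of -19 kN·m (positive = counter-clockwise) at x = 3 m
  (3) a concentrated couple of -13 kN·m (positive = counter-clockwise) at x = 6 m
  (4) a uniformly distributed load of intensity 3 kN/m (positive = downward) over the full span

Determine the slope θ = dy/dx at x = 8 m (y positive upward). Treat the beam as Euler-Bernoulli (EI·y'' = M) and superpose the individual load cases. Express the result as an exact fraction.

θ(8) = -33247/5000000 rad

Load 1 — point force P=14 kN at a=36/5 m (b=L-a=24/5):
  θ_1 = -Pa²/(2EI)  [x>a] = -14·(36/5)²/(2·200000) = -567/312500 rad
Load 2 — applied couple M₀=-19 kN·m at a=3 m (b=L-a=9):
  θ_2 = M₀a/EI  [x>a] = (-19)·3/200000 = -57/200000 rad
Load 3 — applied couple M₀=-13 kN·m at a=6 m (b=L-a=6):
  θ_3 = M₀a/EI  [x>a] = (-13)·6/200000 = -39/100000 rad
Load 4 — uniform load w=3 kN/m over full span:
  θ_4 = -wx(x²-3Lx+3L²)/(6EI) = -3·8·(8²-3·12·8+3·12²)/(6·200000) = -13/3125 rad
Superposition: θ = Σ θ_i = -33247/5000000 rad ≈ -0.006649 rad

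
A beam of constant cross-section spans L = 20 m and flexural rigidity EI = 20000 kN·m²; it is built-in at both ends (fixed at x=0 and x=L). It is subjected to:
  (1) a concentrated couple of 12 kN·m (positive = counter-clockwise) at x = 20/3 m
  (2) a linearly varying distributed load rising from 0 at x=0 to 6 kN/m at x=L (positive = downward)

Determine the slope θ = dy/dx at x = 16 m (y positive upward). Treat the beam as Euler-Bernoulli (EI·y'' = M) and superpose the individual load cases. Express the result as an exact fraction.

Load 1 — applied couple M₀=12 kN·m at a=20/3 m (b=L-a=40/3):
  θ_1 = (R_Ax²/2 - M_Ax - M₀(x-a))/EI  [x>a] with R_A=4/5, M_A=0 = ((4/5)·16²/2 - 0·16 - 12·(16-(20/3)))/20000 = -3/6250 rad
Load 2 — triangular load w₀=6 kN/m (0→w₀ over full span):
  θ_2 = -w₀(2x(L-x)(L-2x)(x+2L)+x²(L-x)²)/(120LEI) = -6·(2·16·(20-16)·(20-2·16)·(16+2·20)+16²·(20-16)²)/(120·20·20000) = 32/3125 rad
Superposition: θ = Σ θ_i = 61/6250 rad ≈ 0.009760 rad

θ(16) = 61/6250 rad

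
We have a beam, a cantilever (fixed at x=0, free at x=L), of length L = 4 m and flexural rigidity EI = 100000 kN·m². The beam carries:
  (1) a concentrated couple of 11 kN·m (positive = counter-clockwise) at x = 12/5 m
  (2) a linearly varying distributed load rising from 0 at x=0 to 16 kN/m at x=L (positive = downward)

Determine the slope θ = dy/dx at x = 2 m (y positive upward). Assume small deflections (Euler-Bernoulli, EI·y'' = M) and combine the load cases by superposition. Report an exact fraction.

θ(2) = -131/150000 rad

Load 1 — applied couple M₀=11 kN·m at a=12/5 m (b=L-a=8/5):
  θ_1 = M₀x/EI  [x≤a] = 11·2/100000 = 11/50000 rad
Load 2 — triangular load w₀=16 kN/m (0→w₀ over full span):
  θ_2 = (w₀Lx²/4-w₀L²x/3-w₀x⁴/(24L))/EI = (16·4·2²/4-16·4²·2/3-16·2⁴/(24·4))/100000 = -41/37500 rad
Superposition: θ = Σ θ_i = -131/150000 rad ≈ -0.000873 rad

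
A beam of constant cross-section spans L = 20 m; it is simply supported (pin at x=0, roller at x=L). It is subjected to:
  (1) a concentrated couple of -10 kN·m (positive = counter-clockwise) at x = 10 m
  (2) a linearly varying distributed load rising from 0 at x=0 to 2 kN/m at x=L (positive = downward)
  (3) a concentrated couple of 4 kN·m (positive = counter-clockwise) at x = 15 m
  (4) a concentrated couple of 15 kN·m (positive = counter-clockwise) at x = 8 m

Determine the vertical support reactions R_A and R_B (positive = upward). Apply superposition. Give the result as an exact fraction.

R_A = 427/60 kN, R_B = 773/60 kN

Load 1 — applied couple M₀=-10 kN·m at a=10 m (b=L-a=10):
  R_A = M₀/L = (-10)/20 = -1/2 kN
  R_B = -M₀/L = -(-10)/20 = 1/2 kN
Load 2 — triangular load w₀=2 kN/m (0→w₀ over full span):
  R_A = w₀L/6 = 2·20/6 = 20/3 kN
  R_B = w₀L/3 = 2·20/3 = 40/3 kN
Load 3 — applied couple M₀=4 kN·m at a=15 m (b=L-a=5):
  R_A = M₀/L = 4/20 = 1/5 kN
  R_B = -M₀/L = -4/20 = -1/5 kN
Load 4 — applied couple M₀=15 kN·m at a=8 m (b=L-a=12):
  R_A = M₀/L = 15/20 = 3/4 kN
  R_B = -M₀/L = -15/20 = -3/4 kN
Superposition: R_A = 427/60 kN, R_B = 773/60 kN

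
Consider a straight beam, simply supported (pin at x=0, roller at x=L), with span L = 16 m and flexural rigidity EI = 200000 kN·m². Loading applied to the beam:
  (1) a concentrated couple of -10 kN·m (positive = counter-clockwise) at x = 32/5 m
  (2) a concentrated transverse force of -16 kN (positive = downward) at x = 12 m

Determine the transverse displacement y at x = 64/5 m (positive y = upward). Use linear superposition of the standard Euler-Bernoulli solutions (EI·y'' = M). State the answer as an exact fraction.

Load 1 — applied couple M₀=-10 kN·m at a=32/5 m (b=L-a=48/5):
  y_1 = (M₀x³/(6L)-M₀(x-a)²/2+C₁x)/EI  [x>a] with C₁=M₀(3b²-L²)/(6L)=-32/15 = ((-10)·(64/5)³/(6·16)-(-10)·((64/5)-(32/5))²/2+(-32/15)·(64/5))/200000 = -16/78125 m
Load 2 — point force P=-16 kN at a=12 m (b=L-a=4):
  y_2 = -Pa(L-x)(2Lx-a²-x²)/(6LEI)  [x>a] = -(-16)·12·(16-(64/5))·(2·16·(64/5)-12²-(64/5)²)/(6·16·200000) = 1272/390625 m
Superposition: y = Σ y_i = 1192/390625 m ≈ 0.003052 m

y(64/5) = 1192/390625 m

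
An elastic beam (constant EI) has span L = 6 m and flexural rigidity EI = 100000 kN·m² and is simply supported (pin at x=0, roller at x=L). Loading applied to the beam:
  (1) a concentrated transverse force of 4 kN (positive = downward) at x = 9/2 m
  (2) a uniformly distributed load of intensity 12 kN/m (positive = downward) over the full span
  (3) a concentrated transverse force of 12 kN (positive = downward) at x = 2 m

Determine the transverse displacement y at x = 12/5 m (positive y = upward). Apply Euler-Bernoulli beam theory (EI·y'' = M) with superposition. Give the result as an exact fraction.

Load 1 — point force P=4 kN at a=9/2 m (b=L-a=3/2):
  y_1 = -Pbx(L²-b²-x²)/(6LEI)  [x≤a] = -4·(3/2)·(12/5)·(6²-(3/2)²-(12/5)²)/(6·6·100000) = -2799/25000000 m
Load 2 — uniform load w=12 kN/m over full span:
  y_2 = -wx(L³-2Lx²+x³)/(24EI) = -12·(12/5)·(6³-2·6·(12/5)²+(12/5)³)/(24·100000) = -7533/3906250 m
Load 3 — point force P=12 kN at a=2 m (b=L-a=4):
  y_3 = -Pa(L-x)(2Lx-a²-x²)/(6LEI)  [x>a] = -12·2·(6-(12/5))·(2·6·(12/5)-2²-(12/5)²)/(6·6·100000) = -357/781250 m
Superposition: y = Σ y_i = -312171/125000000 m ≈ -0.002497 m

y(12/5) = -312171/125000000 m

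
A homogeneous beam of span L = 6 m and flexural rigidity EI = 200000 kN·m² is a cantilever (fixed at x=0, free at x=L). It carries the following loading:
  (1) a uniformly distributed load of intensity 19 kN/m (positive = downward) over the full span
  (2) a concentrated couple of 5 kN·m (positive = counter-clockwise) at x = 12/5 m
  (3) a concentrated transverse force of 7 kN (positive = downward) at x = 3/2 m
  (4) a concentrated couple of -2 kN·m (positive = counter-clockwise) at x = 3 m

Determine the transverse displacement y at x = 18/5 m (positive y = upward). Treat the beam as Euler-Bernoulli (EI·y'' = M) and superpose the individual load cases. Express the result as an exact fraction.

y(18/5) = -14708781/2000000000 m

Load 1 — uniform load w=19 kN/m over full span:
  y_1 = -wx²(x²-4Lx+6L²)/(24EI) = -19·(18/5)²·((18/5)²-4·6·(18/5)+6·6²)/(24·200000) = -457083/62500000 m
Load 2 — applied couple M₀=5 kN·m at a=12/5 m (b=L-a=18/5):
  y_2 = M₀a(2x-a)/(2EI)  [x>a] = 5·(12/5)·(2·(18/5)-(12/5))/(2·200000) = 9/62500 m
Load 3 — point force P=7 kN at a=3/2 m (b=L-a=9/2):
  y_3 = -Pa²(3x-a)/(6EI)  [x>a] = -7·(3/2)²·(3·(18/5)-(3/2))/(6·200000) = -1953/16000000 m
Load 4 — applied couple M₀=-2 kN·m at a=3 m (b=L-a=3):
  y_4 = M₀a(2x-a)/(2EI)  [x>a] = (-2)·3·(2·(18/5)-3)/(2·200000) = -63/1000000 m
Superposition: y = Σ y_i = -14708781/2000000000 m ≈ -0.007354 m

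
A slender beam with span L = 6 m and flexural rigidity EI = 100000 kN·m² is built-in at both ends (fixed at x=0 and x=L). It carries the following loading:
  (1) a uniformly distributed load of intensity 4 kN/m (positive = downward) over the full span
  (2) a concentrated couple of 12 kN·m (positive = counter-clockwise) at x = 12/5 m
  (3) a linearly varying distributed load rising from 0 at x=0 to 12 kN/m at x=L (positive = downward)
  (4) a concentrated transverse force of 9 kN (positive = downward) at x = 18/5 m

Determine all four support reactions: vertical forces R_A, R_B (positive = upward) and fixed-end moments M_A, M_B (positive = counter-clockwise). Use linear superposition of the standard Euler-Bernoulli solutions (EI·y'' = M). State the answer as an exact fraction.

R_A = 3606/125 kN, M_A = 4128/125 kN·m, R_B = 5019/125 kN, M_B = -4692/125 kN·m

Load 1 — uniform load w=4 kN/m over full span:
  R_A = wL/2 = 4·6/2 = 12 kN
  M_A = wL²/12 = 4·6²/12 = 12 kN·m
  R_B = wL/2 = 4·6/2 = 12 kN
  M_B = -wL²/12 = -4·6²/12 = -12 kN·m
Load 2 — applied couple M₀=12 kN·m at a=12/5 m (b=L-a=18/5):
  R_A = 6M₀ab/L³ = 6·12·(12/5)·(18/5)/6³ = 72/25 kN
  M_A = M₀b(2a-b)/L² = 12·(18/5)·(2·(12/5)-(18/5))/6² = 36/25 kN·m
  R_B = -6M₀ab/L³ = -6·12·(12/5)·(18/5)/6³ = -72/25 kN
  M_B = M₀a(2b-a)/L² = 12·(12/5)·(2·(18/5)-(12/5))/6² = 96/25 kN·m
Load 3 — triangular load w₀=12 kN/m (0→w₀ over full span):
  R_A = 3w₀L/20 = 3·12·6/20 = 54/5 kN
  M_A = w₀L²/30 = 12·6²/30 = 72/5 kN·m
  R_B = 7w₀L/20 = 7·12·6/20 = 126/5 kN
  M_B = -w₀L²/20 = -12·6²/20 = -108/5 kN·m
Load 4 — point force P=9 kN at a=18/5 m (b=L-a=12/5):
  R_A = Pb²(3a+b)/L³ = 9·(12/5)²·(3·(18/5)+(12/5))/6³ = 396/125 kN
  M_A = Pab²/L² = 9·(18/5)·(12/5)²/6² = 648/125 kN·m
  R_B = Pa²(a+3b)/L³ = 9·(18/5)²·((18/5)+3·(12/5))/6³ = 729/125 kN
  M_B = -Pa²b/L² = -9·(18/5)²·(12/5)/6² = -972/125 kN·m
Superposition: R_A = 3606/125 kN, M_A = 4128/125 kN·m, R_B = 5019/125 kN, M_B = -4692/125 kN·m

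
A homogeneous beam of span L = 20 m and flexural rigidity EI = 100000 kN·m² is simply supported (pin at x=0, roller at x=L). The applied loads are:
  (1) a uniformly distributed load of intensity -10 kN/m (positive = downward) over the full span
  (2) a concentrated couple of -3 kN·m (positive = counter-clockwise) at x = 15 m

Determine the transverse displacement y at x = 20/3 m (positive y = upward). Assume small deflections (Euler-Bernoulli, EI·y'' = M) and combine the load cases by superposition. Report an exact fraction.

Load 1 — uniform load w=-10 kN/m over full span:
  y_1 = -wx(L³-2Lx²+x³)/(24EI) = -(-10)·(20/3)·(20³-2·20·(20/3)²+(20/3)³)/(24·100000) = 44/243 m
Load 2 — applied couple M₀=-3 kN·m at a=15 m (b=L-a=5):
  y_2 = (M₀x³/(6L)+C₁x)/EI  [x≤a] with C₁=M₀(3b²-L²)/(6L)=65/8 = ((-3)·(20/3)³/(6·20)+(65/8)·(20/3))/100000 = 101/216000 m
Superposition: y = Σ y_i = 352909/1944000 m ≈ 0.181538 m

y(20/3) = 352909/1944000 m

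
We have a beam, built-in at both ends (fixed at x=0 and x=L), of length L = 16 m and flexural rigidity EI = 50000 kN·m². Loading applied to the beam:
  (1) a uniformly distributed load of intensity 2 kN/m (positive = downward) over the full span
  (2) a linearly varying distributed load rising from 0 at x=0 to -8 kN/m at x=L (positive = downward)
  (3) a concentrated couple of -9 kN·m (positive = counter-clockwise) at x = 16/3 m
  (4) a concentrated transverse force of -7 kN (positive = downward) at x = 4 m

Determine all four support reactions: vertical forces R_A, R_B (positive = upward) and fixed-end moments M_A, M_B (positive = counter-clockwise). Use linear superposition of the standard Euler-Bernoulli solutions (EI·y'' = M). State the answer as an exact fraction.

Load 1 — uniform load w=2 kN/m over full span:
  R_A = wL/2 = 2·16/2 = 16 kN
  M_A = wL²/12 = 2·16²/12 = 128/3 kN·m
  R_B = wL/2 = 2·16/2 = 16 kN
  M_B = -wL²/12 = -2·16²/12 = -128/3 kN·m
Load 2 — triangular load w₀=-8 kN/m (0→w₀ over full span):
  R_A = 3w₀L/20 = 3·(-8)·16/20 = -96/5 kN
  M_A = w₀L²/30 = (-8)·16²/30 = -1024/15 kN·m
  R_B = 7w₀L/20 = 7·(-8)·16/20 = -224/5 kN
  M_B = -w₀L²/20 = -(-8)·16²/20 = 512/5 kN·m
Load 3 — applied couple M₀=-9 kN·m at a=16/3 m (b=L-a=32/3):
  R_A = 6M₀ab/L³ = 6·(-9)·(16/3)·(32/3)/16³ = -3/4 kN
  M_A = M₀b(2a-b)/L² = (-9)·(32/3)·(2·(16/3)-(32/3))/16² = 0 kN·m
  R_B = -6M₀ab/L³ = -6·(-9)·(16/3)·(32/3)/16³ = 3/4 kN
  M_B = M₀a(2b-a)/L² = (-9)·(16/3)·(2·(32/3)-(16/3))/16² = -3 kN·m
Load 4 — point force P=-7 kN at a=4 m (b=L-a=12):
  R_A = Pb²(3a+b)/L³ = (-7)·12²·(3·4+12)/16³ = -189/32 kN
  M_A = Pab²/L² = (-7)·4·12²/16² = -63/4 kN·m
  R_B = Pa²(a+3b)/L³ = (-7)·4²·(4+3·12)/16³ = -35/32 kN
  M_B = -Pa²b/L² = -(-7)·4²·12/16² = 21/4 kN·m
Superposition: R_A = -1577/160 kN, M_A = -827/20 kN·m, R_B = -4663/160 kN, M_B = 3719/60 kN·m

R_A = -1577/160 kN, M_A = -827/20 kN·m, R_B = -4663/160 kN, M_B = 3719/60 kN·m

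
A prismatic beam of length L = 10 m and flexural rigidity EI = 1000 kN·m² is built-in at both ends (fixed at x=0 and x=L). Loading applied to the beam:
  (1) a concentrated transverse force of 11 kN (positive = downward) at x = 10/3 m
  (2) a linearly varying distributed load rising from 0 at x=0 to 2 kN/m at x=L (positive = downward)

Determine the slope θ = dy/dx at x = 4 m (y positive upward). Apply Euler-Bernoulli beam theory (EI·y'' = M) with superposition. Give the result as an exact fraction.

Load 1 — point force P=11 kN at a=10/3 m (b=L-a=20/3):
  θ_1 = Pa²(L-x)(2bL-(3b+a)(L-x))/(2L³EI)  [x>a] = 11·(10/3)²·(10-4)·(2·(20/3)·10-(3·(20/3)+(10/3))·(10-4))/(2·10³·1000) = -11/4500 rad
Load 2 — triangular load w₀=2 kN/m (0→w₀ over full span):
  θ_2 = -w₀(2x(L-x)(L-2x)(x+2L)+x²(L-x)²)/(120LEI) = -2·(2·4·(10-4)·(10-2·4)·(4+2·10)+4²·(10-4)²)/(120·10·1000) = -3/625 rad
Superposition: θ = Σ θ_i = -163/22500 rad ≈ -0.007244 rad

θ(4) = -163/22500 rad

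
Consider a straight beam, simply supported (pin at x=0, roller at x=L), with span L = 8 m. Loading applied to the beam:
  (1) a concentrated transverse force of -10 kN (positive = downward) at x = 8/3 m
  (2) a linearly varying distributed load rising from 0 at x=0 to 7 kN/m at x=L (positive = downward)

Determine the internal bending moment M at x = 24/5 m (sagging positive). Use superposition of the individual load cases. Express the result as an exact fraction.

Load 1 — point force P=-10 kN at a=8/3 m (b=L-a=16/3):
  M_1 = Pa(L-x)/L  [x>a] = (-10)·(8/3)·(8-(24/5))/8 = -32/3 kN·m
Load 2 — triangular load w₀=7 kN/m (0→w₀ over full span):
  M_2 = w₀Lx/6 - w₀x³/(6L) = 7·8·(24/5)/6 - 7·(24/5)³/(6·8) = 3584/125 kN·m
Superposition: M = Σ M_i = 6752/375 kN·m ≈ 18.005333 kN·m

M(24/5) = 6752/375 kN·m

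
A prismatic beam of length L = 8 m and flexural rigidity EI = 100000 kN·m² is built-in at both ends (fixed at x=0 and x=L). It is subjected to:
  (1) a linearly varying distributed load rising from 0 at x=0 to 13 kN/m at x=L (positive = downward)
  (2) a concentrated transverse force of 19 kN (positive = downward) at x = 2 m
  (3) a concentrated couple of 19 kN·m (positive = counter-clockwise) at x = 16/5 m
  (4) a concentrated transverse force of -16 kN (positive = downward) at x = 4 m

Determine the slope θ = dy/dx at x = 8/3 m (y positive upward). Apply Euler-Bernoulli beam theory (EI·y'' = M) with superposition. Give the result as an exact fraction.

Load 1 — triangular load w₀=13 kN/m (0→w₀ over full span):
  θ_1 = -w₀(2x(L-x)(L-2x)(x+2L)+x²(L-x)²)/(120LEI) = -13·(2·(8/3)·(8-(8/3))·(8-2·(8/3))·((8/3)+2·8)+(8/3)²·(8-(8/3))²)/(120·8·100000) = -832/3796875 rad
Load 2 — point force P=19 kN at a=2 m (b=L-a=6):
  θ_2 = Pa²(L-x)(2bL-(3b+a)(L-x))/(2L³EI)  [x>a] = 19·2²·(8-(8/3))·(2·6·8-(3·6+2)·(8-(8/3)))/(2·8³·100000) = -19/450000 rad
Load 3 — applied couple M₀=19 kN·m at a=16/5 m (b=L-a=24/5):
  θ_3 = (R_Ax²/2 - M_Ax)/EI  [x≤a] with R_A=171/50, M_A=57/25 = ((171/50)·(8/3)²/2 - (57/25)·(8/3))/100000 = 19/312500 rad
Load 4 — point force P=-16 kN at a=4 m (b=L-a=4):
  θ_4 = -Pb²x(2aL-(3a+b)x)/(2L³EI)  [x≤a] = -(-16)·4²·(8/3)·(2·4·8-(3·4+4)·(8/3))/(2·8³·100000) = 4/28125 rad
Superposition: θ = Σ θ_i = -17717/303750000 rad ≈ -0.000058 rad

θ(8/3) = -17717/303750000 rad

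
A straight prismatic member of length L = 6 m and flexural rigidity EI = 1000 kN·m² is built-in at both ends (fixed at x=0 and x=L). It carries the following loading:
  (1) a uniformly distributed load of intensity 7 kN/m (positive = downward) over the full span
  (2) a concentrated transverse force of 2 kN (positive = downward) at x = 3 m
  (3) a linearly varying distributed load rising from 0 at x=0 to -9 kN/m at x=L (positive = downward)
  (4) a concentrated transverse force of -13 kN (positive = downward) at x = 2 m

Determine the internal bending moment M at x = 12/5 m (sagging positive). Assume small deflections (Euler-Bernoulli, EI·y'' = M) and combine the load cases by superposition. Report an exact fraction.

M(12/5) = -3149/2250 kN·m

Load 1 — uniform load w=7 kN/m over full span:
  M_1 = wLx/2 - wL²/12 - wx²/2 = 7·6·(12/5)/2 - 7·6²/12 - 7·(12/5)²/2 = 231/25 kN·m
Load 2 — point force P=2 kN at a=3 m (b=L-a=3):
  M_2 = Pb²(3a+b)x/L³ - Pab²/L²  [x≤a] = 2·3²·(3·3+3)·(12/5)/6³ - 2·3·3²/6² = 9/10 kN·m
Load 3 — triangular load w₀=-9 kN/m (0→w₀ over full span):
  M_3 = 3w₀Lx/20 - w₀L²/30 - w₀x³/(6L) = 3·(-9)·6·(12/5)/20 - (-9)·6²/30 - (-9)·(12/5)³/(6·6) = -648/125 kN·m
Load 4 — point force P=-13 kN at a=2 m (b=L-a=4):
  M_4 = Pa²(a+3b)(L-x)/L³ - Pa²b/L²  [x>a] = (-13)·2²·(2+3·4)·(6-(12/5))/6³ - (-13)·2²·4/6² = -286/45 kN·m
Superposition: M = Σ M_i = -3149/2250 kN·m ≈ -1.399556 kN·m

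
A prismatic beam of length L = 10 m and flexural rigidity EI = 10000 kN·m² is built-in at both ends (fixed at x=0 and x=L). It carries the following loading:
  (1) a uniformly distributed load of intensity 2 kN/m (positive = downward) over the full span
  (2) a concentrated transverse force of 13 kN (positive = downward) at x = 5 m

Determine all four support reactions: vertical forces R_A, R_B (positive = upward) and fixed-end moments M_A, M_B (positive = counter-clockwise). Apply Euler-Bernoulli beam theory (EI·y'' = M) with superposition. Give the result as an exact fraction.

R_A = 33/2 kN, M_A = 395/12 kN·m, R_B = 33/2 kN, M_B = -395/12 kN·m

Load 1 — uniform load w=2 kN/m over full span:
  R_A = wL/2 = 2·10/2 = 10 kN
  M_A = wL²/12 = 2·10²/12 = 50/3 kN·m
  R_B = wL/2 = 2·10/2 = 10 kN
  M_B = -wL²/12 = -2·10²/12 = -50/3 kN·m
Load 2 — point force P=13 kN at a=5 m (b=L-a=5):
  R_A = Pb²(3a+b)/L³ = 13·5²·(3·5+5)/10³ = 13/2 kN
  M_A = Pab²/L² = 13·5·5²/10² = 65/4 kN·m
  R_B = Pa²(a+3b)/L³ = 13·5²·(5+3·5)/10³ = 13/2 kN
  M_B = -Pa²b/L² = -13·5²·5/10² = -65/4 kN·m
Superposition: R_A = 33/2 kN, M_A = 395/12 kN·m, R_B = 33/2 kN, M_B = -395/12 kN·m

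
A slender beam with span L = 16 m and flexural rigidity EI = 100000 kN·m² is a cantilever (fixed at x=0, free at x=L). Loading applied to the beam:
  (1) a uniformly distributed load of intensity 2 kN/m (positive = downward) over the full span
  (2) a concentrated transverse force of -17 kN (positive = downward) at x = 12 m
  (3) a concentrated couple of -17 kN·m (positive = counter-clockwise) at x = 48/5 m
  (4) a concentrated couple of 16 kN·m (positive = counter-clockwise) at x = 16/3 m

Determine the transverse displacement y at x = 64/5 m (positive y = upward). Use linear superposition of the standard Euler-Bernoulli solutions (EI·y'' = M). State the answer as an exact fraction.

Load 1 — uniform load w=2 kN/m over full span:
  y_1 = -wx²(x²-4Lx+6L²)/(24EI) = -2·(64/5)²·((64/5)²-4·16·(64/5)+6·16²)/(24·100000) = -704512/5859375 m
Load 2 — point force P=-17 kN at a=12 m (b=L-a=4):
  y_2 = -Pa²(3x-a)/(6EI)  [x>a] = -(-17)·12²·(3·(64/5)-12)/(6·100000) = 1683/15625 m
Load 3 — applied couple M₀=-17 kN·m at a=48/5 m (b=L-a=32/5):
  y_3 = M₀a(2x-a)/(2EI)  [x>a] = (-17)·(48/5)·(2·(64/5)-(48/5))/(2·100000) = -204/15625 m
Load 4 — applied couple M₀=16 kN·m at a=16/3 m (b=L-a=32/3):
  y_4 = M₀a(2x-a)/(2EI)  [x>a] = 16·(16/3)·(2·(64/5)-(16/3))/(2·100000) = 1216/140625 m
Superposition: y = Σ y_i = -297661/17578125 m ≈ -0.016934 m

y(64/5) = -297661/17578125 m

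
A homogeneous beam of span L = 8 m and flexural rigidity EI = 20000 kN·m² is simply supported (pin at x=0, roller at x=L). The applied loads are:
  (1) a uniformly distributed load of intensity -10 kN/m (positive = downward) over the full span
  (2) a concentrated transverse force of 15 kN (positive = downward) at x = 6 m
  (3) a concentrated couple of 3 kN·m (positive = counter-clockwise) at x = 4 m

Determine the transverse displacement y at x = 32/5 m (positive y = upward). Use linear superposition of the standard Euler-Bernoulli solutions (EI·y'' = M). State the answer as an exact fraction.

y(32/5) = 22667/1875000 m

Load 1 — uniform load w=-10 kN/m over full span:
  y_1 = -wx(L³-2Lx²+x³)/(24EI) = -(-10)·(32/5)·(8³-2·8·(32/5)²+(32/5)³)/(24·20000) = 3712/234375 m
Load 2 — point force P=15 kN at a=6 m (b=L-a=2):
  y_2 = -Pa(L-x)(2Lx-a²-x²)/(6LEI)  [x>a] = -15·6·(8-(32/5))·(2·8·(32/5)-6²-(32/5)²)/(6·8·20000) = -477/125000 m
Load 3 — applied couple M₀=3 kN·m at a=4 m (b=L-a=4):
  y_3 = (M₀x³/(6L)-M₀(x-a)²/2+C₁x)/EI  [x>a] with C₁=M₀(3b²-L²)/(6L)=-1 = (3·(32/5)³/(6·8)-3·((32/5)-4)²/2+(-1)·(32/5))/20000 = 21/312500 m
Superposition: y = Σ y_i = 22667/1875000 m ≈ 0.012089 m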